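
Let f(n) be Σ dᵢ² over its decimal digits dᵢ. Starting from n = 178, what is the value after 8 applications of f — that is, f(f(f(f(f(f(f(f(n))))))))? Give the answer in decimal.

178 → 1² + 7² + 8² = 114
114 → 1² + 1² + 4² = 18
18 → 1² + 8² = 65
65 → 6² + 5² = 61
61 → 6² + 1² = 37
37 → 3² + 7² = 58
58 → 5² + 8² = 89
89 → 8² + 9² = 145

145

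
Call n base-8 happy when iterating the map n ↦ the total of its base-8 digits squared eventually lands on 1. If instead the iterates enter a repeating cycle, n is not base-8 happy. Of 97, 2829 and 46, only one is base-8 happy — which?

97

97: 97 → 18 → 8 → 1  — reaches 1 (base-8 happy)
2829: 2829 → 67 → 10 → 5 → 25 → 10  — repeats 10 (not base-8 happy)
46: 46 → 61 → 74 → 6 → 36 → 32 → 16 → 4 → 16  — repeats 16 (not base-8 happy)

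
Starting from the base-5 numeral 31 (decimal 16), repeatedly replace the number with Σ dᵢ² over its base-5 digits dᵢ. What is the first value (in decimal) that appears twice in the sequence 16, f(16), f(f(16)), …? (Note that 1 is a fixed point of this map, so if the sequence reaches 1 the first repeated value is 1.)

16

16 = (3,1)_5 → 10
10 = (2,0)_5 → 4
4 = (4)_5 → 16  — 16 already appeared earlier.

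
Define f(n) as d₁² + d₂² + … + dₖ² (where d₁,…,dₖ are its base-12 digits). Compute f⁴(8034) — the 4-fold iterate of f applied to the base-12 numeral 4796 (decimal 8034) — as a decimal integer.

8034 = (4,7,9,6)_12 → 4² + 7² + 9² + 6² = 182
182 = (1,3,2)_12 → 1² + 3² + 2² = 14
14 = (1,2)_12 → 1² + 2² = 5
5 = (5)_12 → 5² = 25

25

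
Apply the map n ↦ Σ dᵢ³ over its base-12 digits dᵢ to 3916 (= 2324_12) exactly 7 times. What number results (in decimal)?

3916 = (2,3,2,4)_12 → 2³ + 3³ + 2³ + 4³ = 8 + 27 + 8 + 64 = 107
107 = (8,11)_12 → 8³ + 11³ = 512 + 1331 = 1843
1843 = (1,0,9,7)_12 → 1³ + 0³ + 9³ + 7³ = 1 + 0 + 729 + 343 = 1073
1073 = (7,5,5)_12 → 7³ + 5³ + 5³ = 343 + 125 + 125 = 593
593 = (4,1,5)_12 → 4³ + 1³ + 5³ = 64 + 1 + 125 = 190
190 = (1,3,10)_12 → 1³ + 3³ + 10³ = 1 + 27 + 1000 = 1028
1028 = (7,1,8)_12 → 7³ + 1³ + 8³ = 343 + 1 + 512 = 856

856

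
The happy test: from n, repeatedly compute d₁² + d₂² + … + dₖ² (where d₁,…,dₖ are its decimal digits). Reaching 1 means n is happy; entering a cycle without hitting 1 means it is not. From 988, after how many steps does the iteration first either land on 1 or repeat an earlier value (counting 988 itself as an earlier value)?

11

988 → 209
209 → 85
85 → 89
89 → 145
145 → 42
42 → 20
20 → 4
4 → 16
16 → 37
37 → 58
58 → 89  — 89 repeats.
That took 11 steps.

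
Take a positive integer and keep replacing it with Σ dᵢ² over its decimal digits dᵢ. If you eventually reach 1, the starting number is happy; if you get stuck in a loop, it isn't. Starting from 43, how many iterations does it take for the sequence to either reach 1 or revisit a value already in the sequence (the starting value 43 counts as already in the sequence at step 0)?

43 → 4² + 3² = 25
25 → 2² + 5² = 29
29 → 2² + 9² = 85
85 → 8² + 5² = 89
89 → 8² + 9² = 145
145 → 1² + 4² + 5² = 42
42 → 4² + 2² = 20
20 → 2² + 0² = 4
4 → 4² = 16
16 → 1² + 6² = 37
37 → 3² + 7² = 58
58 → 5² + 8² = 89  — 89 repeats.
That took 12 steps.

12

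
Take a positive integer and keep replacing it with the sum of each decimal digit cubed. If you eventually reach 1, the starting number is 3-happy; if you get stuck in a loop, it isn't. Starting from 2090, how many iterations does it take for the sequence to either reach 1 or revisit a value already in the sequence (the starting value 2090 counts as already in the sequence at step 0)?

4

2090 → 2³ + 0³ + 9³ + 0³ = 8 + 0 + 729 + 0 = 737
737 → 7³ + 3³ + 7³ = 343 + 27 + 343 = 713
713 → 7³ + 1³ + 3³ = 343 + 1 + 27 = 371
371 → 3³ + 7³ + 1³ = 27 + 343 + 1 = 371  — 371 repeats.
That took 4 steps.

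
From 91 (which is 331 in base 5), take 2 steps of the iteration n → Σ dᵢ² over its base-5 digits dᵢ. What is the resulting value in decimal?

91 = (3,3,1)_5 → 3² + 3² + 1² = 9 + 9 + 1 = 19
19 = (3,4)_5 → 3² + 4² = 9 + 16 = 25

25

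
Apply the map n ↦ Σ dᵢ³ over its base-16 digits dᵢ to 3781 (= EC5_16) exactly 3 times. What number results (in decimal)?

5941

3781 = (14,12,5)_16 → 14³ + 12³ + 5³ = 4597
4597 = (1,1,15,5)_16 → 1³ + 1³ + 15³ + 5³ = 3502
3502 = (13,10,14)_16 → 13³ + 10³ + 14³ = 5941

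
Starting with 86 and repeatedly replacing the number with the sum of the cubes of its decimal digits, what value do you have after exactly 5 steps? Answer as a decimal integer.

86 → 8³ + 6³ = 512 + 216 = 728
728 → 7³ + 2³ + 8³ = 343 + 8 + 512 = 863
863 → 8³ + 6³ + 3³ = 512 + 216 + 27 = 755
755 → 7³ + 5³ + 5³ = 343 + 125 + 125 = 593
593 → 5³ + 9³ + 3³ = 125 + 729 + 27 = 881

881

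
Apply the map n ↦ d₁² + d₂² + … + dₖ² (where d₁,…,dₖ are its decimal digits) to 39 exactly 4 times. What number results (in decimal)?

39 → 3² + 9² = 9 + 81 = 90
90 → 9² + 0² = 81 + 0 = 81
81 → 8² + 1² = 64 + 1 = 65
65 → 6² + 5² = 36 + 25 = 61

61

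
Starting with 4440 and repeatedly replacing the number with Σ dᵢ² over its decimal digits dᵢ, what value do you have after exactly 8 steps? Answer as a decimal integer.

4440 → 4² + 4² + 4² + 0² = 16 + 16 + 16 + 0 = 48
48 → 4² + 8² = 16 + 64 = 80
80 → 8² + 0² = 64 + 0 = 64
64 → 6² + 4² = 36 + 16 = 52
52 → 5² + 2² = 25 + 4 = 29
29 → 2² + 9² = 4 + 81 = 85
85 → 8² + 5² = 64 + 25 = 89
89 → 8² + 9² = 64 + 81 = 145

145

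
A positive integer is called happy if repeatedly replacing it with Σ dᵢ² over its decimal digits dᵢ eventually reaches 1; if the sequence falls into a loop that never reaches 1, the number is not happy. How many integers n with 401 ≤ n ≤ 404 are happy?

401: 401 → 17 → 50 → 25 → 29 → 85 → 89 → 145 → 42 → 20 → 4 → 16 → 37 → 58 → 89  — not happy
402: 402 → 20 → 4 → 16 → 37 → 58 → 89 → 145 → 42 → 20  — not happy
403: 403 → 25 → 29 → 85 → 89 → 145 → 42 → 20 → 4 → 16 → 37 → 58 → 89  — not happy
404: 404 → 32 → 13 → 10 → 1  — happy
happy: 404

1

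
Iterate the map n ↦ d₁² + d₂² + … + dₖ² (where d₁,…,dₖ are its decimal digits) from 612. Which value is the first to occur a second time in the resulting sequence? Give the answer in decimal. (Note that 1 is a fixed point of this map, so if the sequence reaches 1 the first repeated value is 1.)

89

612 → 6² + 1² + 2² = 36 + 1 + 4 = 41
41 → 4² + 1² = 16 + 1 = 17
17 → 1² + 7² = 1 + 49 = 50
50 → 5² + 0² = 25 + 0 = 25
25 → 2² + 5² = 4 + 25 = 29
29 → 2² + 9² = 4 + 81 = 85
85 → 8² + 5² = 64 + 25 = 89
89 → 8² + 9² = 64 + 81 = 145
145 → 1² + 4² + 5² = 1 + 16 + 25 = 42
42 → 4² + 2² = 16 + 4 = 20
20 → 2² + 0² = 4 + 0 = 4
4 → 4² = 16
16 → 1² + 6² = 1 + 36 = 37
37 → 3² + 7² = 9 + 49 = 58
58 → 5² + 8² = 25 + 64 = 89  — 89 already appeared earlier.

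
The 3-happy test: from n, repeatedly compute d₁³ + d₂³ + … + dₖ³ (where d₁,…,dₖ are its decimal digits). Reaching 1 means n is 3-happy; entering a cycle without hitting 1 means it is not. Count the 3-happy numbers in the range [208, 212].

1

208: 208 → 520 → 133 → 55 → 250 → 133  (repeats 133)
209: 209 → 737 → 713 → 371 → 371  (repeats 371)
210: 210 → 9 → 729 → 1080 → 513 → 153 → 153  (repeats 153)
211: 211 → 10 → 1  (reaches 1)
212: 212 → 17 → 344 → 155 → 251 → 134 → 92 → 737 → 713 → 371 → 371  (repeats 371)
3-happy: 211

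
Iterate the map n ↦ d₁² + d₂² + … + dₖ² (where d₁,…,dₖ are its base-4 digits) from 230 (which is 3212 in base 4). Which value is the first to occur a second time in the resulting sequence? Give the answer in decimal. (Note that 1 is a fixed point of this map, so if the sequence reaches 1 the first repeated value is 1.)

1

230 = (3,2,1,2)_4 → 3² + 2² + 1² + 2² = 9 + 4 + 1 + 4 = 18
18 = (1,0,2)_4 → 1² + 0² + 2² = 1 + 0 + 4 = 5
5 = (1,1)_4 → 1² + 1² = 1 + 1 = 2
2 = (2)_4 → 2² = 4
4 = (1,0)_4 → 1² + 0² = 1 + 0 = 1  — reached the fixed point 1.
1 → 1, so 1 is the first repeated value.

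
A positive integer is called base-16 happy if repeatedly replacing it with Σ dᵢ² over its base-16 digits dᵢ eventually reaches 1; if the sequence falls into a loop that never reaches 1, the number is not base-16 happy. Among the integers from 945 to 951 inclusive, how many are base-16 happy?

945: 945 → 131 → 73 → 97 → 37 → 29 → 170 → 200 → 208 → 169 → 181 → 146 → 85 → 50 → 13 → 169  — not base-16 happy
946: 946 → 134 → 100 → 52 → 25 → 82 → 29 → 170 → 200 → 208 → 169 → 181 → 146 → 85 → 50 → 13 → 169  — not base-16 happy
947: 947 → 139 → 185 → 202 → 244 → 241 → 226 → 200 → 208 → 169 → 181 → 146 → 85 → 50 → 13 → 169  — not base-16 happy
948: 948 → 146 → 85 → 50 → 13 → 169 → 181 → 146  — not base-16 happy
949: 949 → 155 → 202 → 244 → 241 → 226 → 200 → 208 → 169 → 181 → 146 → 85 → 50 → 13 → 169  — not base-16 happy
950: 950 → 166 → 136 → 128 → 64 → 16 → 1  — base-16 happy
951: 951 → 179 → 130 → 68 → 32 → 4 → 16 → 1  — base-16 happy
base-16 happy: 950, 951

2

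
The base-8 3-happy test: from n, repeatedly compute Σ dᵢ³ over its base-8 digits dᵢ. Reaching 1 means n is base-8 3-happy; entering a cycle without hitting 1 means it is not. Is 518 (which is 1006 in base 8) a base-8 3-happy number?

not base-8 3-happy

518 = (1,0,0,6)_8 → 217
217 = (3,3,1)_8 → 55
55 = (6,7)_8 → 559
559 = (1,0,5,7)_8 → 469
469 = (7,2,5)_8 → 476
476 = (7,3,4)_8 → 434
434 = (6,6,2)_8 → 440
440 = (6,7,0)_8 → 559  — 559 already seen; the sequence cycles without reaching 1.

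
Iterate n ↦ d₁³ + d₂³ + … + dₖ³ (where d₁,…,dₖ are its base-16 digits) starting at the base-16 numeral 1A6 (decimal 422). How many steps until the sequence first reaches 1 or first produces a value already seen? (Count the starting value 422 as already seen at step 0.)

422 = (1,10,6)_16 → 1217
1217 = (4,12,1)_16 → 1793
1793 = (7,0,1)_16 → 344
344 = (1,5,8)_16 → 638
638 = (2,7,14)_16 → 3095
3095 = (12,1,7)_16 → 2072
2072 = (8,1,8)_16 → 1025
1025 = (4,0,1)_16 → 65
65 = (4,1)_16 → 65  — 65 repeats.
That took 9 steps.

9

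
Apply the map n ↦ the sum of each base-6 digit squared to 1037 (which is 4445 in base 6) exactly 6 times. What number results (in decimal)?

41

1037 = (4,4,4,5)_6 → 4² + 4² + 4² + 5² = 16 + 16 + 16 + 25 = 73
73 = (2,0,1)_6 → 2² + 0² + 1² = 4 + 0 + 1 = 5
5 = (5)_6 → 5² = 25
25 = (4,1)_6 → 4² + 1² = 16 + 1 = 17
17 = (2,5)_6 → 2² + 5² = 4 + 25 = 29
29 = (4,5)_6 → 4² + 5² = 16 + 25 = 41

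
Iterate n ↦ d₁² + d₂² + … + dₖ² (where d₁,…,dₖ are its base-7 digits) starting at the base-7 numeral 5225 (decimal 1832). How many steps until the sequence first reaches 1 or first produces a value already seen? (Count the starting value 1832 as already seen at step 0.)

8

1832 = (5,2,2,5)_7 → 5² + 2² + 2² + 5² = 58
58 = (1,1,2)_7 → 1² + 1² + 2² = 6
6 = (6)_7 → 6² = 36
36 = (5,1)_7 → 5² + 1² = 26
26 = (3,5)_7 → 3² + 5² = 34
34 = (4,6)_7 → 4² + 6² = 52
52 = (1,0,3)_7 → 1² + 0² + 3² = 10
10 = (1,3)_7 → 1² + 3² = 10  — 10 repeats.
That took 8 steps.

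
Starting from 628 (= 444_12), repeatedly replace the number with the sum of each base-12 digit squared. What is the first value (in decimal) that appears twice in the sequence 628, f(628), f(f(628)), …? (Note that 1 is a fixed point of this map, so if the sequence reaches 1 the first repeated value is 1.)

26

628 = (4,4,4)_12 → 4² + 4² + 4² = 16 + 16 + 16 = 48
48 = (4,0)_12 → 4² + 0² = 16 + 0 = 16
16 = (1,4)_12 → 1² + 4² = 1 + 16 = 17
17 = (1,5)_12 → 1² + 5² = 1 + 25 = 26
26 = (2,2)_12 → 2² + 2² = 4 + 4 = 8
8 = (8)_12 → 8² = 64
64 = (5,4)_12 → 5² + 4² = 25 + 16 = 41
41 = (3,5)_12 → 3² + 5² = 9 + 25 = 34
34 = (2,10)_12 → 2² + 10² = 4 + 100 = 104
104 = (8,8)_12 → 8² + 8² = 64 + 64 = 128
128 = (10,8)_12 → 10² + 8² = 100 + 64 = 164
164 = (1,1,8)_12 → 1² + 1² + 8² = 1 + 1 + 64 = 66
66 = (5,6)_12 → 5² + 6² = 25 + 36 = 61
61 = (5,1)_12 → 5² + 1² = 25 + 1 = 26  — 26 already appeared earlier.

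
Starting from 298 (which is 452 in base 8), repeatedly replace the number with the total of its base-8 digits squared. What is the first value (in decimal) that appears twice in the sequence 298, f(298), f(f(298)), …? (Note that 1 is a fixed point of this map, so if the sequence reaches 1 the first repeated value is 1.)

25

298 = (4,5,2)_8 → 45
45 = (5,5)_8 → 50
50 = (6,2)_8 → 40
40 = (5,0)_8 → 25
25 = (3,1)_8 → 10
10 = (1,2)_8 → 5
5 = (5)_8 → 25  — 25 already appeared earlier.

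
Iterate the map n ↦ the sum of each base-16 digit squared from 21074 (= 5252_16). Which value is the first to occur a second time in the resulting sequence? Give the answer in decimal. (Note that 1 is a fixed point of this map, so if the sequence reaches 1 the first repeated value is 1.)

146

21074 = (5,2,5,2)_16 → 58
58 = (3,10)_16 → 109
109 = (6,13)_16 → 205
205 = (12,13)_16 → 313
313 = (1,3,9)_16 → 91
91 = (5,11)_16 → 146
146 = (9,2)_16 → 85
85 = (5,5)_16 → 50
50 = (3,2)_16 → 13
13 = (13)_16 → 169
169 = (10,9)_16 → 181
181 = (11,5)_16 → 146  — 146 already appeared earlier.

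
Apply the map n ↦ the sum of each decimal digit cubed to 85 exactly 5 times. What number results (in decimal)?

85 → 8³ + 5³ = 512 + 125 = 637
637 → 6³ + 3³ + 7³ = 216 + 27 + 343 = 586
586 → 5³ + 8³ + 6³ = 125 + 512 + 216 = 853
853 → 8³ + 5³ + 3³ = 512 + 125 + 27 = 664
664 → 6³ + 6³ + 4³ = 216 + 216 + 64 = 496

496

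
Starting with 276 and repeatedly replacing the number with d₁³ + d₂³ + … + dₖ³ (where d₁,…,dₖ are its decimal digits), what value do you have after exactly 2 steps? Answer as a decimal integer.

684

276 → 2³ + 7³ + 6³ = 567
567 → 5³ + 6³ + 7³ = 684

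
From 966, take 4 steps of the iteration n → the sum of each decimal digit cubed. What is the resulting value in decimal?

966 → 9³ + 6³ + 6³ = 729 + 216 + 216 = 1161
1161 → 1³ + 1³ + 6³ + 1³ = 1 + 1 + 216 + 1 = 219
219 → 2³ + 1³ + 9³ = 8 + 1 + 729 = 738
738 → 7³ + 3³ + 8³ = 343 + 27 + 512 = 882

882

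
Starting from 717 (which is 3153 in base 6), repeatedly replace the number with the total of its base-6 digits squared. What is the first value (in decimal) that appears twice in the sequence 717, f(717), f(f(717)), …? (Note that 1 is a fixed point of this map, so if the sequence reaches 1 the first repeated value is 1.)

717 = (3,1,5,3)_6 → 3² + 1² + 5² + 3² = 9 + 1 + 25 + 9 = 44
44 = (1,1,2)_6 → 1² + 1² + 2² = 1 + 1 + 4 = 6
6 = (1,0)_6 → 1² + 0² = 1 + 0 = 1  — reached the fixed point 1.
1 → 1, so 1 is the first repeated value.

1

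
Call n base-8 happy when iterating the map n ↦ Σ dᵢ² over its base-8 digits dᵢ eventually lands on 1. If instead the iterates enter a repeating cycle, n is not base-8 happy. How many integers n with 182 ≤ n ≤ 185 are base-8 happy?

182: 182 → 76 → 18 → 8 → 1  — base-8 happy
183: 183 → 89 → 11 → 10 → 5 → 25 → 10  — not base-8 happy
184: 184 → 53 → 61 → 74 → 6 → 36 → 32 → 16 → 4 → 16  — not base-8 happy
185: 185 → 54 → 72 → 2 → 4 → 16 → 4  — not base-8 happy
base-8 happy: 182

1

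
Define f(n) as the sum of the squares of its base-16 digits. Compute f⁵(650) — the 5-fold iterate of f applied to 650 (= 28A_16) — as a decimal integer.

650 = (2,8,10)_16 → 2² + 8² + 10² = 4 + 64 + 100 = 168
168 = (10,8)_16 → 10² + 8² = 100 + 64 = 164
164 = (10,4)_16 → 10² + 4² = 100 + 16 = 116
116 = (7,4)_16 → 7² + 4² = 49 + 16 = 65
65 = (4,1)_16 → 4² + 1² = 16 + 1 = 17

17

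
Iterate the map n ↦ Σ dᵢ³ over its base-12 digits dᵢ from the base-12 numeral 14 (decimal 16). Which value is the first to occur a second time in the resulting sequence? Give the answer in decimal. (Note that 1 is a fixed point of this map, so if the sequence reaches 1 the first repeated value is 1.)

16 = (1,4)_12 → 1³ + 4³ = 65
65 = (5,5)_12 → 5³ + 5³ = 250
250 = (1,8,10)_12 → 1³ + 8³ + 10³ = 1513
1513 = (10,6,1)_12 → 10³ + 6³ + 1³ = 1217
1217 = (8,5,5)_12 → 8³ + 5³ + 5³ = 762
762 = (5,3,6)_12 → 5³ + 3³ + 6³ = 368
368 = (2,6,8)_12 → 2³ + 6³ + 8³ = 736
736 = (5,1,4)_12 → 5³ + 1³ + 4³ = 190
190 = (1,3,10)_12 → 1³ + 3³ + 10³ = 1028
1028 = (7,1,8)_12 → 7³ + 1³ + 8³ = 856
856 = (5,11,4)_12 → 5³ + 11³ + 4³ = 1520
1520 = (10,6,8)_12 → 10³ + 6³ + 8³ = 1728
1728 = (1,0,0,0)_12 → 1³ + 0³ + 0³ + 0³ = 1  — reached the fixed point 1.
1 → 1, so 1 is the first repeated value.

1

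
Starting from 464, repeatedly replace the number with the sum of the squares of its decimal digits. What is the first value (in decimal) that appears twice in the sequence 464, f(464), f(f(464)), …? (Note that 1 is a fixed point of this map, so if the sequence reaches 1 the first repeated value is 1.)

1

464 → 4² + 6² + 4² = 68
68 → 6² + 8² = 100
100 → 1² + 0² + 0² = 1  — reached the fixed point 1.
1 → 1, so 1 is the first repeated value.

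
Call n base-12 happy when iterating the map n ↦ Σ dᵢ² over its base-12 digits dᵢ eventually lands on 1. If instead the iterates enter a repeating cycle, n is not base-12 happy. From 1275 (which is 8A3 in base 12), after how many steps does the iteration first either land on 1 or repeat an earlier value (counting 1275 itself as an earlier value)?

6

1275 = (8,10,3)_12 → 8² + 10² + 3² = 64 + 100 + 9 = 173
173 = (1,2,5)_12 → 1² + 2² + 5² = 1 + 4 + 25 = 30
30 = (2,6)_12 → 2² + 6² = 4 + 36 = 40
40 = (3,4)_12 → 3² + 4² = 9 + 16 = 25
25 = (2,1)_12 → 2² + 1² = 4 + 1 = 5
5 = (5)_12 → 5² = 25  — 25 repeats.
That took 6 steps.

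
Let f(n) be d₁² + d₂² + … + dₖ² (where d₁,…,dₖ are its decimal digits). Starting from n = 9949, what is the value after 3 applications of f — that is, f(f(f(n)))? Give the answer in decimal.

9949 → 9² + 9² + 4² + 9² = 81 + 81 + 16 + 81 = 259
259 → 2² + 5² + 9² = 4 + 25 + 81 = 110
110 → 1² + 1² + 0² = 1 + 1 + 0 = 2

2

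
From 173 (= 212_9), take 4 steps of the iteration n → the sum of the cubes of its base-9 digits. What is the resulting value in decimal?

173 = (2,1,2)_9 → 2³ + 1³ + 2³ = 17
17 = (1,8)_9 → 1³ + 8³ = 513
513 = (6,3,0)_9 → 6³ + 3³ + 0³ = 243
243 = (3,0,0)_9 → 3³ + 0³ + 0³ = 27

27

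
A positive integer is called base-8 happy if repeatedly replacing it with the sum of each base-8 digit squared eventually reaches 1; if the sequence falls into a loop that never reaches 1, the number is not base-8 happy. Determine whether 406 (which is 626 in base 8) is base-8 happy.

base-8 happy

406 = (6,2,6)_8 → 6² + 2² + 6² = 76
76 = (1,1,4)_8 → 1² + 1² + 4² = 18
18 = (2,2)_8 → 2² + 2² = 8
8 = (1,0)_8 → 1² + 0² = 1  — reached 1.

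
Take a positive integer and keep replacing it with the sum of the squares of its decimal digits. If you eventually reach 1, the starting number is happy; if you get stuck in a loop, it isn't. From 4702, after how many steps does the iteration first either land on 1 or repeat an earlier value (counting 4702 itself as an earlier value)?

14

4702 → 4² + 7² + 0² + 2² = 69
69 → 6² + 9² = 117
117 → 1² + 1² + 7² = 51
51 → 5² + 1² = 26
26 → 2² + 6² = 40
40 → 4² + 0² = 16
16 → 1² + 6² = 37
37 → 3² + 7² = 58
58 → 5² + 8² = 89
89 → 8² + 9² = 145
145 → 1² + 4² + 5² = 42
42 → 4² + 2² = 20
20 → 2² + 0² = 4
4 → 4² = 16  — 16 repeats.
That took 14 steps.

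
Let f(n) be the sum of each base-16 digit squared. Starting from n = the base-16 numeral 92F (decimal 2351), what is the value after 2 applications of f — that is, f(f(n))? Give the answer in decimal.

46

2351 = (9,2,15)_16 → 9² + 2² + 15² = 310
310 = (1,3,6)_16 → 1² + 3² + 6² = 46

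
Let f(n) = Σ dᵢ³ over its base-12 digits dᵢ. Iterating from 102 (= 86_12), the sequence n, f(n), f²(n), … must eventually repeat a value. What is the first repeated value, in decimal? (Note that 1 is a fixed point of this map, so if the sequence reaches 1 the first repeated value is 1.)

102 = (8,6)_12 → 8³ + 6³ = 728
728 = (5,0,8)_12 → 5³ + 0³ + 8³ = 637
637 = (4,5,1)_12 → 4³ + 5³ + 1³ = 190
190 = (1,3,10)_12 → 1³ + 3³ + 10³ = 1028
1028 = (7,1,8)_12 → 7³ + 1³ + 8³ = 856
856 = (5,11,4)_12 → 5³ + 11³ + 4³ = 1520
1520 = (10,6,8)_12 → 10³ + 6³ + 8³ = 1728
1728 = (1,0,0,0)_12 → 1³ + 0³ + 0³ + 0³ = 1  — reached the fixed point 1.
1 → 1, so 1 is the first repeated value.

1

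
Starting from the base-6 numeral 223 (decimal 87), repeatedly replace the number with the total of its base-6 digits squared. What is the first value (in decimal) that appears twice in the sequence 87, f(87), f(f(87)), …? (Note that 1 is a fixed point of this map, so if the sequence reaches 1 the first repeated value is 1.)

87 = (2,2,3)_6 → 2² + 2² + 3² = 4 + 4 + 9 = 17
17 = (2,5)_6 → 2² + 5² = 4 + 25 = 29
29 = (4,5)_6 → 4² + 5² = 16 + 25 = 41
41 = (1,0,5)_6 → 1² + 0² + 5² = 1 + 0 + 25 = 26
26 = (4,2)_6 → 4² + 2² = 16 + 4 = 20
20 = (3,2)_6 → 3² + 2² = 9 + 4 = 13
13 = (2,1)_6 → 2² + 1² = 4 + 1 = 5
5 = (5)_6 → 5² = 25
25 = (4,1)_6 → 4² + 1² = 16 + 1 = 17  — 17 already appeared earlier.

17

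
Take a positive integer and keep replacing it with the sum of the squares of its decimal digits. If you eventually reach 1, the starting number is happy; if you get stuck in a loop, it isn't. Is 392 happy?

392 → 3² + 9² + 2² = 9 + 81 + 4 = 94
94 → 9² + 4² = 81 + 16 = 97
97 → 9² + 7² = 81 + 49 = 130
130 → 1² + 3² + 0² = 1 + 9 + 0 = 10
10 → 1² + 0² = 1 + 0 = 1  — reached 1.

happy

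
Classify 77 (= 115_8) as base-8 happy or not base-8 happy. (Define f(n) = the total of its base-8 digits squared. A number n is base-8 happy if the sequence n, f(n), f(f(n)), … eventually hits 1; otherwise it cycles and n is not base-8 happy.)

base-8 happy

77 = (1,1,5)_8 → 1² + 1² + 5² = 27
27 = (3,3)_8 → 3² + 3² = 18
18 = (2,2)_8 → 2² + 2² = 8
8 = (1,0)_8 → 1² + 0² = 1  — reached 1.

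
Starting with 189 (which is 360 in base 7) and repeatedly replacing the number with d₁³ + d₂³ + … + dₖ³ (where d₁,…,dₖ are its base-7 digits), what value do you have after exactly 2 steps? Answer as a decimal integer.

405

189 = (3,6,0)_7 → 3³ + 6³ + 0³ = 27 + 216 + 0 = 243
243 = (4,6,5)_7 → 4³ + 6³ + 5³ = 64 + 216 + 125 = 405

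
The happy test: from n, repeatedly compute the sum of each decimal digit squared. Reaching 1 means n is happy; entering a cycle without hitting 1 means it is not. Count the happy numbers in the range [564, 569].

2

564: 564 → 77 → 98 → 145 → 42 → 20 → 4 → 16 → 37 → 58 → 89 → 145  (repeats 145)
565: 565 → 86 → 100 → 1  (reaches 1)
566: 566 → 97 → 130 → 10 → 1  (reaches 1)
567: 567 → 110 → 2 → 4 → 16 → 37 → 58 → 89 → 145 → 42 → 20 → 4  (repeats 4)
568: 568 → 125 → 30 → 9 → 81 → 65 → 61 → 37 → 58 → 89 → 145 → 42 → 20 → 4 → 16 → 37  (repeats 37)
569: 569 → 142 → 21 → 5 → 25 → 29 → 85 → 89 → 145 → 42 → 20 → 4 → 16 → 37 → 58 → 89  (repeats 89)
happy: 565, 566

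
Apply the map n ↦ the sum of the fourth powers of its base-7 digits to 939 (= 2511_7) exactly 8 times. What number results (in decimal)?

939 = (2,5,1,1)_7 → 643
643 = (1,6,0,6)_7 → 2593
2593 = (1,0,3,6,3)_7 → 1459
1459 = (4,1,5,3)_7 → 963
963 = (2,5,4,4)_7 → 1153
1153 = (3,2,3,5)_7 → 803
803 = (2,2,2,5)_7 → 673
673 = (1,6,5,1)_7 → 1923

1923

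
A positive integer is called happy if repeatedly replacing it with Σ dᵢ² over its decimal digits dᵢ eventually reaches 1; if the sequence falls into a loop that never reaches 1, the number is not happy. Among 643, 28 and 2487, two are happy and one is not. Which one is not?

643

643: 643 → 61 → 37 → 58 → 89 → 145 → 42 → 20 → 4 → 16 → 37  — repeats 37 (not happy)
28: 28 → 68 → 100 → 1  — reaches 1 (happy)
2487: 2487 → 133 → 19 → 82 → 68 → 100 → 1  — reaches 1 (happy)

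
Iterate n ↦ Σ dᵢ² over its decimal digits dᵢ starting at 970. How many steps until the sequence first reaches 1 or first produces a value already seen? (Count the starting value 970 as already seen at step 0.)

3

970 → 9² + 7² + 0² = 130
130 → 1² + 3² + 0² = 10
10 → 1² + 0² = 1  — reached 1.
That took 3 steps.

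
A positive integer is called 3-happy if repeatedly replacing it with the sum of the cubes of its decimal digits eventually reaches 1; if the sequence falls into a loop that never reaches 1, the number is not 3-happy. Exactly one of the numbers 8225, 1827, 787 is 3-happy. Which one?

8225: 8225 → 653 → 368 → 755 → 593 → 881 → 1025 → 134 → 92 → 737 → 713 → 371 → 371  — repeats 371 (not 3-happy)
1827: 1827 → 864 → 792 → 1080 → 513 → 153 → 153  — repeats 153 (not 3-happy)
787: 787 → 1198 → 1243 → 100 → 1  — reaches 1 (3-happy)

787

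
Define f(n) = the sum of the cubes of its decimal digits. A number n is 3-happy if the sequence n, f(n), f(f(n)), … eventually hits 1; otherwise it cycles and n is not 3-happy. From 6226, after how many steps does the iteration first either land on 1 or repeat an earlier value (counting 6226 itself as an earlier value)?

8

6226 → 6³ + 2³ + 2³ + 6³ = 216 + 8 + 8 + 216 = 448
448 → 4³ + 4³ + 8³ = 64 + 64 + 512 = 640
640 → 6³ + 4³ + 0³ = 216 + 64 + 0 = 280
280 → 2³ + 8³ + 0³ = 8 + 512 + 0 = 520
520 → 5³ + 2³ + 0³ = 125 + 8 + 0 = 133
133 → 1³ + 3³ + 3³ = 1 + 27 + 27 = 55
55 → 5³ + 5³ = 125 + 125 = 250
250 → 2³ + 5³ + 0³ = 8 + 125 + 0 = 133  — 133 repeats.
That took 8 steps.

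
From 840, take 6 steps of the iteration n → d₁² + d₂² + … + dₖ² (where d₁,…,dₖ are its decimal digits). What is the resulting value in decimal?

89

840 → 8² + 4² + 0² = 80
80 → 8² + 0² = 64
64 → 6² + 4² = 52
52 → 5² + 2² = 29
29 → 2² + 9² = 85
85 → 8² + 5² = 89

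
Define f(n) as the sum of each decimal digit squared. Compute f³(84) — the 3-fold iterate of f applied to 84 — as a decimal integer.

52

84 → 8² + 4² = 80
80 → 8² + 0² = 64
64 → 6² + 4² = 52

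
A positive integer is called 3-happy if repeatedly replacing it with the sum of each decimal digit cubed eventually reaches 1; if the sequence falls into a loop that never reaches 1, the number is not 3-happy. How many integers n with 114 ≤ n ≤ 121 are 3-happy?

1

114: 114 → 66 → 432 → 99 → 1458 → 702 → 351 → 153 → 153  (repeats 153)
115: 115 → 127 → 352 → 160 → 217 → 352  (repeats 352)
116: 116 → 218 → 521 → 134 → 92 → 737 → 713 → 371 → 371  (repeats 371)
117: 117 → 345 → 216 → 225 → 141 → 66 → 432 → 99 → 1458 → 702 → 351 → 153 → 153  (repeats 153)
118: 118 → 514 → 190 → 730 → 370 → 370  (repeats 370)
119: 119 → 731 → 371 → 371  (repeats 371)
120: 120 → 9 → 729 → 1080 → 513 → 153 → 153  (repeats 153)
121: 121 → 10 → 1  (reaches 1)
3-happy: 121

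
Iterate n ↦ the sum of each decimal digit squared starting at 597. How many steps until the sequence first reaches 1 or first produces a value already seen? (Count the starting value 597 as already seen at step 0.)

597 → 5² + 9² + 7² = 25 + 81 + 49 = 155
155 → 1² + 5² + 5² = 1 + 25 + 25 = 51
51 → 5² + 1² = 25 + 1 = 26
26 → 2² + 6² = 4 + 36 = 40
40 → 4² + 0² = 16 + 0 = 16
16 → 1² + 6² = 1 + 36 = 37
37 → 3² + 7² = 9 + 49 = 58
58 → 5² + 8² = 25 + 64 = 89
89 → 8² + 9² = 64 + 81 = 145
145 → 1² + 4² + 5² = 1 + 16 + 25 = 42
42 → 4² + 2² = 16 + 4 = 20
20 → 2² + 0² = 4 + 0 = 4
4 → 4² = 16  — 16 repeats.
That took 13 steps.

13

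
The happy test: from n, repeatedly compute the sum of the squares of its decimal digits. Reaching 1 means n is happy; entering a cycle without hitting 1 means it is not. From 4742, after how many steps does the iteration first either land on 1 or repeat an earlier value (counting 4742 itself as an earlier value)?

10

4742 → 4² + 7² + 4² + 2² = 16 + 49 + 16 + 4 = 85
85 → 8² + 5² = 64 + 25 = 89
89 → 8² + 9² = 64 + 81 = 145
145 → 1² + 4² + 5² = 1 + 16 + 25 = 42
42 → 4² + 2² = 16 + 4 = 20
20 → 2² + 0² = 4 + 0 = 4
4 → 4² = 16
16 → 1² + 6² = 1 + 36 = 37
37 → 3² + 7² = 9 + 49 = 58
58 → 5² + 8² = 25 + 64 = 89  — 89 repeats.
That took 10 steps.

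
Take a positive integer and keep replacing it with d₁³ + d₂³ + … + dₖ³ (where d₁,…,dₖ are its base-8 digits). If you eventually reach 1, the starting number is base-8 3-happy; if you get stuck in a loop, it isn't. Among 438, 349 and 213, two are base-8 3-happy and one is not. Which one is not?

438: 438 → 648 → 10 → 9 → 2 → 8 → 1  — reaches 1 (base-8 3-happy)
349: 349 → 277 → 197 → 152 → 35 → 91 → 55 → 559 → 469 → 476 → 434 → 440 → 559  — repeats 559 (not base-8 3-happy)
213: 213 → 160 → 72 → 2 → 8 → 1  — reaches 1 (base-8 3-happy)

349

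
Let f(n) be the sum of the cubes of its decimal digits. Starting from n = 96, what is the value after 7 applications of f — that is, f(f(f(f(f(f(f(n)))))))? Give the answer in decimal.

96 → 9³ + 6³ = 729 + 216 = 945
945 → 9³ + 4³ + 5³ = 729 + 64 + 125 = 918
918 → 9³ + 1³ + 8³ = 729 + 1 + 512 = 1242
1242 → 1³ + 2³ + 4³ + 2³ = 1 + 8 + 64 + 8 = 81
81 → 8³ + 1³ = 512 + 1 = 513
513 → 5³ + 1³ + 3³ = 125 + 1 + 27 = 153
153 → 1³ + 5³ + 3³ = 1 + 125 + 27 = 153

153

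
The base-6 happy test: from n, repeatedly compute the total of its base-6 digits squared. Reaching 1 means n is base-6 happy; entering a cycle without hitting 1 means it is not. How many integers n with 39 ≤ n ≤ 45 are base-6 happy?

1

39: 39 → 10 → 17 → 29 → 41 → 26 → 20 → 13 → 5 → 25 → 17  (repeats 17)
40: 40 → 17 → 29 → 41 → 26 → 20 → 13 → 5 → 25 → 17  (repeats 17)
41: 41 → 26 → 20 → 13 → 5 → 25 → 17 → 29 → 41  (repeats 41)
42: 42 → 2 → 4 → 16 → 20 → 13 → 5 → 25 → 17 → 29 → 41 → 26 → 20  (repeats 20)
43: 43 → 3 → 9 → 10 → 17 → 29 → 41 → 26 → 20 → 13 → 5 → 25 → 17  (repeats 17)
44: 44 → 6 → 1  (reaches 1)
45: 45 → 11 → 26 → 20 → 13 → 5 → 25 → 17 → 29 → 41 → 26  (repeats 26)
base-6 happy: 44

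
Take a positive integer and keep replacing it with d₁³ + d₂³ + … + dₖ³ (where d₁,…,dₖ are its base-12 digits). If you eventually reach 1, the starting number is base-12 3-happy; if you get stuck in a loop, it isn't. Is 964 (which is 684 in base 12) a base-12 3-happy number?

base-12 3-happy

964 = (6,8,4)_12 → 792
792 = (5,6,0)_12 → 341
341 = (2,4,5)_12 → 197
197 = (1,4,5)_12 → 190
190 = (1,3,10)_12 → 1028
1028 = (7,1,8)_12 → 856
856 = (5,11,4)_12 → 1520
1520 = (10,6,8)_12 → 1728
1728 = (1,0,0,0)_12 → 1  — reached 1.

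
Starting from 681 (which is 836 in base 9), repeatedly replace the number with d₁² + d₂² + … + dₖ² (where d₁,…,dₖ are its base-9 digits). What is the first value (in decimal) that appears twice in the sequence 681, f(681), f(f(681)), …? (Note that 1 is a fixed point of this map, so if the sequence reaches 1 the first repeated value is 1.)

53

681 = (8,3,6)_9 → 109
109 = (1,3,1)_9 → 11
11 = (1,2)_9 → 5
5 = (5)_9 → 25
25 = (2,7)_9 → 53
53 = (5,8)_9 → 89
89 = (1,0,8)_9 → 65
65 = (7,2)_9 → 53  — 53 already appeared earlier.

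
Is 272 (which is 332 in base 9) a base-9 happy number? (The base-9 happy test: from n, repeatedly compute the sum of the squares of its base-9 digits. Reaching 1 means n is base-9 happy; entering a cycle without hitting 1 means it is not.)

not base-9 happy

272 = (3,3,2)_9 → 3² + 3² + 2² = 22
22 = (2,4)_9 → 2² + 4² = 20
20 = (2,2)_9 → 2² + 2² = 8
8 = (8)_9 → 8² = 64
64 = (7,1)_9 → 7² + 1² = 50
50 = (5,5)_9 → 5² + 5² = 50  — 50 already seen; the sequence cycles without reaching 1.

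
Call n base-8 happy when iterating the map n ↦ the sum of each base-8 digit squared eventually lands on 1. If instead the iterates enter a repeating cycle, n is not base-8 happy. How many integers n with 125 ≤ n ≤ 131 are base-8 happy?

125: 125 → 75 → 11 → 10 → 5 → 25 → 10  (repeats 10)
126: 126 → 86 → 41 → 26 → 13 → 26  (repeats 26)
127: 127 → 99 → 26 → 13 → 26  (repeats 26)
128: 128 → 4 → 16 → 4  (repeats 4)
129: 129 → 5 → 25 → 10 → 5  (repeats 5)
130: 130 → 8 → 1  (reaches 1)
131: 131 → 13 → 26 → 13  (repeats 13)
base-8 happy: 130

1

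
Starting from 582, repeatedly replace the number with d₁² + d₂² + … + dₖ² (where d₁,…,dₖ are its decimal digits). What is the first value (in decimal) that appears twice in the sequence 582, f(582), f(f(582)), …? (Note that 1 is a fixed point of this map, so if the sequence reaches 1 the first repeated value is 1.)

582 → 5² + 8² + 2² = 25 + 64 + 4 = 93
93 → 9² + 3² = 81 + 9 = 90
90 → 9² + 0² = 81 + 0 = 81
81 → 8² + 1² = 64 + 1 = 65
65 → 6² + 5² = 36 + 25 = 61
61 → 6² + 1² = 36 + 1 = 37
37 → 3² + 7² = 9 + 49 = 58
58 → 5² + 8² = 25 + 64 = 89
89 → 8² + 9² = 64 + 81 = 145
145 → 1² + 4² + 5² = 1 + 16 + 25 = 42
42 → 4² + 2² = 16 + 4 = 20
20 → 2² + 0² = 4 + 0 = 4
4 → 4² = 16
16 → 1² + 6² = 1 + 36 = 37  — 37 already appeared earlier.

37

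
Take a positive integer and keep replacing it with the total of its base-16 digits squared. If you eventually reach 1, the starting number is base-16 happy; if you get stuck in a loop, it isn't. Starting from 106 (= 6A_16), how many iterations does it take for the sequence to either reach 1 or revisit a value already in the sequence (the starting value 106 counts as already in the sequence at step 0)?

106 = (6,10)_16 → 6² + 10² = 136
136 = (8,8)_16 → 8² + 8² = 128
128 = (8,0)_16 → 8² + 0² = 64
64 = (4,0)_16 → 4² + 0² = 16
16 = (1,0)_16 → 1² + 0² = 1  — reached 1.
That took 5 steps.

5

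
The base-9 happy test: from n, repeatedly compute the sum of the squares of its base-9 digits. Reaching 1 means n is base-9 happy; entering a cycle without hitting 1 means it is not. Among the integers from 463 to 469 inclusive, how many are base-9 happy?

1

463: 463 → 77 → 89 → 65 → 53 → 89  (repeats 89)
464: 464 → 86 → 26 → 68 → 74 → 68  (repeats 68)
465: 465 → 97 → 51 → 61 → 85 → 17 → 65 → 53 → 89 → 65  (repeats 65)
466: 466 → 110 → 14 → 26 → 68 → 74 → 68  (repeats 68)
467: 467 → 125 → 81 → 1  (reaches 1)
468: 468 → 74 → 68 → 74  (repeats 74)
469: 469 → 75 → 73 → 65 → 53 → 89 → 65  (repeats 65)
base-9 happy: 467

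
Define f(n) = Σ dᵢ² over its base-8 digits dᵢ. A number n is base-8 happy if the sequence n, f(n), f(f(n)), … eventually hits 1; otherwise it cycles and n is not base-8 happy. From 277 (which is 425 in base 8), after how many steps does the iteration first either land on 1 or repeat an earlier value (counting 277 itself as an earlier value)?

277 = (4,2,5)_8 → 4² + 2² + 5² = 45
45 = (5,5)_8 → 5² + 5² = 50
50 = (6,2)_8 → 6² + 2² = 40
40 = (5,0)_8 → 5² + 0² = 25
25 = (3,1)_8 → 3² + 1² = 10
10 = (1,2)_8 → 1² + 2² = 5
5 = (5)_8 → 5² = 25  — 25 repeats.
That took 7 steps.

7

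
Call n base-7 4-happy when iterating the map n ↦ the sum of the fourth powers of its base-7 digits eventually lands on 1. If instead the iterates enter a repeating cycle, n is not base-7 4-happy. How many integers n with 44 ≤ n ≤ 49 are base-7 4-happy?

44: 44 → 1312 → 1412 → 1506 → 898 → 304 → 1378 → 1552 → 1218 → 1458 → 898  (repeats 898)
45: 45 → 1377 → 881 → 2689 → 1923 → 1507 → 913 → 609 → 707 → 97 → 2593 → 1459 → 963 → 1153 → 803 → 673 → 1923  (repeats 1923)
46: 46 → 1552 → 1218 → 1458 → 898 → 304 → 1378 → 1552  (repeats 1552)
47: 47 → 1921 → 963 → 1153 → 803 → 673 → 1923 → 1507 → 913 → 609 → 707 → 97 → 2593 → 1459 → 963  (repeats 963)
48: 48 → 2592 → 1394 → 338 → 2608 → 514 → 244 → 2848 → 1314 → 1956 → 2258 → 1808 → 1938 → 2258  (repeats 2258)
49: 49 → 1  (reaches 1)
base-7 4-happy: 49

1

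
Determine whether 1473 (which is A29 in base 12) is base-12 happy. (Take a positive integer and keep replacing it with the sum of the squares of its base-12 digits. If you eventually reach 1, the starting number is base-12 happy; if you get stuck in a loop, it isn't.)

not base-12 happy

1473 = (10,2,9)_12 → 10² + 2² + 9² = 100 + 4 + 81 = 185
185 = (1,3,5)_12 → 1² + 3² + 5² = 1 + 9 + 25 = 35
35 = (2,11)_12 → 2² + 11² = 4 + 121 = 125
125 = (10,5)_12 → 10² + 5² = 100 + 25 = 125  — 125 already seen; the sequence cycles without reaching 1.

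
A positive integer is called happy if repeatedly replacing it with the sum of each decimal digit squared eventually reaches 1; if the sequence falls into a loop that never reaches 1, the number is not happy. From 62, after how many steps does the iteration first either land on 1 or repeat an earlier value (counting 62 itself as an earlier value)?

62 → 6² + 2² = 36 + 4 = 40
40 → 4² + 0² = 16 + 0 = 16
16 → 1² + 6² = 1 + 36 = 37
37 → 3² + 7² = 9 + 49 = 58
58 → 5² + 8² = 25 + 64 = 89
89 → 8² + 9² = 64 + 81 = 145
145 → 1² + 4² + 5² = 1 + 16 + 25 = 42
42 → 4² + 2² = 16 + 4 = 20
20 → 2² + 0² = 4 + 0 = 4
4 → 4² = 16  — 16 repeats.
That took 10 steps.

10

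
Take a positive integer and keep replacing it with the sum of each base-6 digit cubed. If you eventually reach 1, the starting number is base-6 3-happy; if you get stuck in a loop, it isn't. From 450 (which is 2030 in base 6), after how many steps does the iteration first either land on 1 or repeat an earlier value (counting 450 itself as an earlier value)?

4

450 = (2,0,3,0)_6 → 2³ + 0³ + 3³ + 0³ = 8 + 0 + 27 + 0 = 35
35 = (5,5)_6 → 5³ + 5³ = 125 + 125 = 250
250 = (1,0,5,4)_6 → 1³ + 0³ + 5³ + 4³ = 1 + 0 + 125 + 64 = 190
190 = (5,1,4)_6 → 5³ + 1³ + 4³ = 125 + 1 + 64 = 190  — 190 repeats.
That took 4 steps.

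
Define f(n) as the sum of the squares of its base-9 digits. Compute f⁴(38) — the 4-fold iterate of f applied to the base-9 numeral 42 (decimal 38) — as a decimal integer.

50

38 = (4,2)_9 → 4² + 2² = 20
20 = (2,2)_9 → 2² + 2² = 8
8 = (8)_9 → 8² = 64
64 = (7,1)_9 → 7² + 1² = 50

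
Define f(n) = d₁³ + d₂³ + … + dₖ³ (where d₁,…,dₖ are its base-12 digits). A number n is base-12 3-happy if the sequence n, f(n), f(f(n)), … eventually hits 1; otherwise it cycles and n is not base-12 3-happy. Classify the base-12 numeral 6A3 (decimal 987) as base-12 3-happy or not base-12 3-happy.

987 = (6,10,3)_12 → 6³ + 10³ + 3³ = 216 + 1000 + 27 = 1243
1243 = (8,7,7)_12 → 8³ + 7³ + 7³ = 512 + 343 + 343 = 1198
1198 = (8,3,10)_12 → 8³ + 3³ + 10³ = 512 + 27 + 1000 = 1539
1539 = (10,8,3)_12 → 10³ + 8³ + 3³ = 1000 + 512 + 27 = 1539  — 1539 already seen; the sequence cycles without reaching 1.

not base-12 3-happy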